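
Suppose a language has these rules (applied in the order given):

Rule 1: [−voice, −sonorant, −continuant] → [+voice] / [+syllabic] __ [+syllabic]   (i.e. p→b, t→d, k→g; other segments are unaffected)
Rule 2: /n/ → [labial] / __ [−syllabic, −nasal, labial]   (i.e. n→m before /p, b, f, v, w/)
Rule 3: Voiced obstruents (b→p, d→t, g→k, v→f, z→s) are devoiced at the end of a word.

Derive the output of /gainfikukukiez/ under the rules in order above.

Rule 1 (intervocalic voicing): /k/ is a voiceless stop between vowels /i/ and /u/, so it voices to [g]. /k/ is a voiceless stop between vowels /u/ and /u/, so it voices to [g]. /k/ is a voiceless stop between vowels /u/ and /i/, so it voices to [g]. /gainfikukukiez/ → gainfigugugiez.
Rule 2 (nasal place assimilation): /n/ precedes the labial consonant /f/, so it assimilates in place to [m]. /gainfigugugiez/ → gaimfigugugiez.
Rule 3 (final devoicing): /z/ is a voiced obstruent in word-final position, so it devoices to [s]. /gaimfigugugiez/ → gaimfigugugies.

gaimfigugugies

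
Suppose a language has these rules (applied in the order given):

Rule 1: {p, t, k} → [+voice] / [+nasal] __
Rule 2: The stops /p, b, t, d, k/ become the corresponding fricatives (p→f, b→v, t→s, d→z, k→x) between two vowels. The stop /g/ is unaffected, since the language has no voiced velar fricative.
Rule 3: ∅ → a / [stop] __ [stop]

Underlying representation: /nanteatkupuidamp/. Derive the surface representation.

Rule 1 (post-nasal voicing): /t/ is a voiceless stop immediately after the nasal /n/, so it voices to [d]. /p/ is a voiceless stop immediately after the nasal /m/, so it voices to [b]. /nanteatkupuidamp/ → nandeatkupuidamb.
Rule 2 (intervocalic spirantization): /p/ is a stop between vowels /u/ and /u/, so it spirantizes to the fricative [f]. /d/ is a stop between vowels /i/ and /a/, so it spirantizes to the fricative [z]. /nandeatkupuidamb/ → nandeatkufuizamb.
Rule 3 (stop-cluster a-epenthesis): /t/ and /k/ form a stop–stop cluster, so [a] is inserted between them. /nandeatkufuizamb/ → nandeatakufuizamb.

nandeatakufuizamb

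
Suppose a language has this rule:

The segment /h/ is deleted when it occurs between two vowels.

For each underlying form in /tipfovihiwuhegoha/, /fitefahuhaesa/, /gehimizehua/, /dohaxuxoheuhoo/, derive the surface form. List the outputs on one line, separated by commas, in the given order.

tipfoviiwuegoa, fitefauaesa, geimizeua, doaxuxoeuoo

/tipfovihiwuhegoha/: /h/ occurs between vowels /i/ and /i/, so it deletes. /h/ occurs between vowels /u/ and /e/, so it deletes. /h/ occurs between vowels /o/ and /a/, so it deletes. → [tipfoviiwuegoa].
/fitefahuhaesa/: /h/ occurs between vowels /a/ and /u/, so it deletes. /h/ occurs between vowels /u/ and /a/, so it deletes. → [fitefauaesa].
/gehimizehua/: /h/ occurs between vowels /e/ and /i/, so it deletes. /h/ occurs between vowels /e/ and /u/, so it deletes. → [geimizeua].
/dohaxuxoheuhoo/: /h/ occurs between vowels /o/ and /a/, so it deletes. /h/ occurs between vowels /o/ and /e/, so it deletes. /h/ occurs between vowels /u/ and /o/, so it deletes. → [doaxuxoeuoo].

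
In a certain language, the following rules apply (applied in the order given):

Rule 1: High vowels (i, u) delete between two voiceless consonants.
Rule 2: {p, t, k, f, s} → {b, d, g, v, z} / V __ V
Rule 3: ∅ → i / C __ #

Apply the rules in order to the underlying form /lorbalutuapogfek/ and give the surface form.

lorbaluduabogfeki

Rule 1 (high vowel syncope): no segment meets the environment; /lorbalutuapogfek/ is unchanged.
Rule 2 (intervocalic voicing): /t/ is a voiceless obstruent between vowels /u/ and /u/, so it voices to [d]. /p/ is a voiceless obstruent between vowels /a/ and /o/, so it voices to [b]. /lorbalutuapogfek/ → lorbaluduabogfek.
Rule 3 (final i-epenthesis): the form ends in the consonant /k/, so [i] is inserted word-finally. /lorbaluduabogfek/ → lorbaluduabogfeki.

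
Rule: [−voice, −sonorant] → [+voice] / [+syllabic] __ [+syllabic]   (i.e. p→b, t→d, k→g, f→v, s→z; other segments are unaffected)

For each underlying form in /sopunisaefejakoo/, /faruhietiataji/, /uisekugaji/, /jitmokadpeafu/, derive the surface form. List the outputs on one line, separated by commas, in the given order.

/sopunisaefejakoo/: /p/ is a voiceless obstruent between vowels /o/ and /u/, so it voices to [b]. /s/ is a voiceless obstruent between vowels /i/ and /a/, so it voices to [z]. /f/ is a voiceless obstruent between vowels /e/ and /e/, so it voices to [v]. /k/ is a voiceless obstruent between vowels /a/ and /o/, so it voices to [g]. → [sobunizaevejagoo].
/faruhietiataji/: /t/ is a voiceless obstruent between vowels /e/ and /i/, so it voices to [d]. /t/ is a voiceless obstruent between vowels /a/ and /a/, so it voices to [d]. → [faruhiediadaji].
/uisekugaji/: /s/ is a voiceless obstruent between vowels /i/ and /e/, so it voices to [z]. /k/ is a voiceless obstruent between vowels /e/ and /u/, so it voices to [g]. → [uizegugaji].
/jitmokadpeafu/: /k/ is a voiceless obstruent between vowels /o/ and /a/, so it voices to [g]. /f/ is a voiceless obstruent between vowels /a/ and /u/, so it voices to [v]. → [jitmogadpeavu].

sobunizaevejagoo, faruhiediadaji, uizegugaji, jitmogadpeavu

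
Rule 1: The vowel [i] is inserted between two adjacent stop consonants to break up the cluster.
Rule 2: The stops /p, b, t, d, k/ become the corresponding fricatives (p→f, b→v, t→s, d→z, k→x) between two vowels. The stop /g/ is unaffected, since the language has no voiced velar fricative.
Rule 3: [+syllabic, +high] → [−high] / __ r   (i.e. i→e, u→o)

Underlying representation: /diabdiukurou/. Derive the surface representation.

diaviziuxorou

Rule 1 (stop-cluster i-epenthesis): /b/ and /d/ form a stop–stop cluster, so [i] is inserted between them. /diabdiukurou/ → diabidiukurou.
Rule 2 (intervocalic spirantization): /b/ is a stop between vowels /a/ and /i/, so it spirantizes to the fricative [v]. /d/ is a stop between vowels /i/ and /i/, so it spirantizes to the fricative [z]. /k/ is a stop between vowels /u/ and /u/, so it spirantizes to the fricative [x]. /diabidiukurou/ → diaviziuxurou.
Rule 3 (pre-rhotic lowering): /u/ is a high vowel immediately before /r/, so it lowers to [o]. /diaviziuxurou/ → diaviziuxorou.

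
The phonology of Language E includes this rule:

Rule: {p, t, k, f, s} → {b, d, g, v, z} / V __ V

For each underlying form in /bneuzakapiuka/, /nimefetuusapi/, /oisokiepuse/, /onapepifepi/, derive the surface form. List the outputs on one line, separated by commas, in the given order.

/bneuzakapiuka/: /k/ is a voiceless obstruent between vowels /a/ and /a/, so it voices to [g]. /p/ is a voiceless obstruent between vowels /a/ and /i/, so it voices to [b]. /k/ is a voiceless obstruent between vowels /u/ and /a/, so it voices to [g]. → [bneuzagabiuga].
/nimefetuusapi/: /f/ is a voiceless obstruent between vowels /e/ and /e/, so it voices to [v]. /t/ is a voiceless obstruent between vowels /e/ and /u/, so it voices to [d]. /s/ is a voiceless obstruent between vowels /u/ and /a/, so it voices to [z]. /p/ is a voiceless obstruent between vowels /a/ and /i/, so it voices to [b]. → [nimeveduuzabi].
/oisokiepuse/: /s/ is a voiceless obstruent between vowels /i/ and /o/, so it voices to [z]. /k/ is a voiceless obstruent between vowels /o/ and /i/, so it voices to [g]. /p/ is a voiceless obstruent between vowels /e/ and /u/, so it voices to [b]. /s/ is a voiceless obstruent between vowels /u/ and /e/, so it voices to [z]. → [oizogiebuze].
/onapepifepi/: /p/ is a voiceless obstruent between vowels /a/ and /e/, so it voices to [b]. /p/ is a voiceless obstruent between vowels /e/ and /i/, so it voices to [b]. /f/ is a voiceless obstruent between vowels /i/ and /e/, so it voices to [v]. /p/ is a voiceless obstruent between vowels /e/ and /i/, so it voices to [b]. → [onabebivebi].

bneuzagabiuga, nimeveduuzabi, oizogiebuze, onabebivebi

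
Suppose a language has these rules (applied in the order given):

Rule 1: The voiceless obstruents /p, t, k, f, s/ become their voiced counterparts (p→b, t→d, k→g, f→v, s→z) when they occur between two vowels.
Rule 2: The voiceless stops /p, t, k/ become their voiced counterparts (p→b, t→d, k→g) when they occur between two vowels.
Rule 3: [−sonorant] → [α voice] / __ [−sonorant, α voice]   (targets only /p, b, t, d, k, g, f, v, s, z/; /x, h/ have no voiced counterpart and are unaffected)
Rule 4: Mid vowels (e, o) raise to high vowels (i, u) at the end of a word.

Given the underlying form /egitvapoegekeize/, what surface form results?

Rule 1 (intervocalic voicing): /p/ is a voiceless obstruent between vowels /a/ and /o/, so it voices to [b]. /k/ is a voiceless obstruent between vowels /e/ and /e/, so it voices to [g]. /egitvapoegekeize/ → egitvaboegegeize.
Rule 2 (intervocalic voicing): no segment meets the environment; /egitvaboegegeize/ is unchanged.
Rule 3 (regressive voicing assimilation): /t/ precedes the voiced obstruent /v/, so it voices to [d] by assimilation. /egitvaboegegeize/ → egidvaboegegeize.
Rule 4 (final vowel raising): /e/ is a mid vowel in word-final position, so it raises to [i]. /egidvaboegegeize/ → egidvaboegegeizi.

egidvaboegegeizi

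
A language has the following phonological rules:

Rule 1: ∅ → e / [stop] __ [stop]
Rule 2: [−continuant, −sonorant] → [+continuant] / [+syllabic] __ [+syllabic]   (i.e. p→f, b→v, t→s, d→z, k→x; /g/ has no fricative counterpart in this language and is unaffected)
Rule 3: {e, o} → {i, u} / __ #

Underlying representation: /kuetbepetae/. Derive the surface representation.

Rule 1 (stop-cluster e-epenthesis): /t/ and /b/ form a stop–stop cluster, so [e] is inserted between them. /kuetbepetae/ → kuetebepetae.
Rule 2 (intervocalic spirantization): /t/ is a stop between vowels /e/ and /e/, so it spirantizes to the fricative [s]. /b/ is a stop between vowels /e/ and /e/, so it spirantizes to the fricative [v]. /p/ is a stop between vowels /e/ and /e/, so it spirantizes to the fricative [f]. /t/ is a stop between vowels /e/ and /a/, so it spirantizes to the fricative [s]. /kuetebepetae/ → kuesevefesae.
Rule 3 (final vowel raising): /e/ is a mid vowel in word-final position, so it raises to [i]. /kuesevefesae/ → kuesevefesai.

kuesevefesai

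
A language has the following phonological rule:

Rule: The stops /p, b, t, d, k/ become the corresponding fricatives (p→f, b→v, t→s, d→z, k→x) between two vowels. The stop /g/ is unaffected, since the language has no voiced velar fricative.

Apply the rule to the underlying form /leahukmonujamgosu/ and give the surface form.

No segment of /leahukmonujamgosu/ meets the structural description of the rule, so the form surfaces unchanged.

leahukmonujamgosu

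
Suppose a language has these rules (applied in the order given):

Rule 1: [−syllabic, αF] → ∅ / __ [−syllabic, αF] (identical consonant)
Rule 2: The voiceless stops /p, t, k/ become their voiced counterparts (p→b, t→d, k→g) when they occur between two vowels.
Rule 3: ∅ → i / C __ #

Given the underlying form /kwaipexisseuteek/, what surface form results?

Rule 1 (degemination): /ss/ is a geminate; the first /s/ deletes. /kwaipexisseuteek/ → kwaipexiseuteek.
Rule 2 (intervocalic voicing): /p/ is a voiceless stop between vowels /i/ and /e/, so it voices to [b]. /t/ is a voiceless stop between vowels /u/ and /e/, so it voices to [d]. /kwaipexiseuteek/ → kwaibexiseudeek.
Rule 3 (final i-epenthesis): the form ends in the consonant /k/, so [i] is inserted word-finally. /kwaibexiseudeek/ → kwaibexiseudeeki.

kwaibexiseudeeki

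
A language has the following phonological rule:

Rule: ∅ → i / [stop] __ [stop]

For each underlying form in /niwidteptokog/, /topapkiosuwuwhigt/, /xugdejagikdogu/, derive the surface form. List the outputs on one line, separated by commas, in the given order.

/niwidteptokog/: /d/ and /t/ form a stop–stop cluster, so [i] is inserted between them. /p/ and /t/ form a stop–stop cluster, so [i] is inserted between them. → [niwiditepitokog].
/topapkiosuwuwhigt/: /p/ and /k/ form a stop–stop cluster, so [i] is inserted between them. /g/ and /t/ form a stop–stop cluster, so [i] is inserted between them. → [topapikiosuwuwhigit].
/xugdejagikdogu/: /g/ and /d/ form a stop–stop cluster, so [i] is inserted between them. /k/ and /d/ form a stop–stop cluster, so [i] is inserted between them. → [xugidejagikidogu].

niwiditepitokog, topapikiosuwuwhigit, xugidejagikidogu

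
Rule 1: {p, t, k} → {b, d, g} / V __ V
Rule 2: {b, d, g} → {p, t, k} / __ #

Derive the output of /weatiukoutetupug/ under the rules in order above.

weadiugoudedubuk

Rule 1 (intervocalic voicing): /t/ is a voiceless stop between vowels /a/ and /i/, so it voices to [d]. /k/ is a voiceless stop between vowels /u/ and /o/, so it voices to [g]. /t/ is a voiceless stop between vowels /u/ and /e/, so it voices to [d]. /t/ is a voiceless stop between vowels /e/ and /u/, so it voices to [d]. /p/ is a voiceless stop between vowels /u/ and /u/, so it voices to [b]. /weatiukoutetupug/ → weadiugoudedubug.
Rule 2 (final devoicing): /g/ is a voiced stop in word-final position, so it devoices to [k]. /weadiugoudedubug/ → weadiugoudedubuk.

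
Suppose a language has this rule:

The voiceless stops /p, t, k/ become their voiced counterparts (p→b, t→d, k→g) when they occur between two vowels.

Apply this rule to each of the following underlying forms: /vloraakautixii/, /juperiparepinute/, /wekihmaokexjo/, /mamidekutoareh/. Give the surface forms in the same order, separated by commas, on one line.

/vloraakautixii/: /k/ is a voiceless stop between vowels /a/ and /a/, so it voices to [g]. /t/ is a voiceless stop between vowels /u/ and /i/, so it voices to [d]. → [vloraagaudixii].
/juperiparepinute/: /p/ is a voiceless stop between vowels /u/ and /e/, so it voices to [b]. /p/ is a voiceless stop between vowels /i/ and /a/, so it voices to [b]. /p/ is a voiceless stop between vowels /e/ and /i/, so it voices to [b]. /t/ is a voiceless stop between vowels /u/ and /e/, so it voices to [d]. → [juberibarebinude].
/wekihmaokexjo/: /k/ is a voiceless stop between vowels /e/ and /i/, so it voices to [g]. /k/ is a voiceless stop between vowels /o/ and /e/, so it voices to [g]. → [wegihmaogexjo].
/mamidekutoareh/: /k/ is a voiceless stop between vowels /e/ and /u/, so it voices to [g]. /t/ is a voiceless stop between vowels /u/ and /o/, so it voices to [d]. → [mamidegudoareh].

vloraagaudixii, juberibarebinude, wegihmaogexjo, mamidegudoareh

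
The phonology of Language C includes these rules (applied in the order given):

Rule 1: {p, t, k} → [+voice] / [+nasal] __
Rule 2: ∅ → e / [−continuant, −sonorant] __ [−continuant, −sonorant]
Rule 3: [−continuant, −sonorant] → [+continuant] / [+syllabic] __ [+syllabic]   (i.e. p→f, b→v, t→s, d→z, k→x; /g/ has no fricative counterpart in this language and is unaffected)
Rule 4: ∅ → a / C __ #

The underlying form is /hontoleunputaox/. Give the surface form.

hondoleunbusaoxa

Rule 1 (post-nasal voicing): /t/ is a voiceless stop immediately after the nasal /n/, so it voices to [d]. /p/ is a voiceless stop immediately after the nasal /n/, so it voices to [b]. /hontoleunputaox/ → hondoleunbutaox.
Rule 2 (stop-cluster e-epenthesis): no segment meets the environment; /hondoleunbutaox/ is unchanged.
Rule 3 (intervocalic spirantization): /t/ is a stop between vowels /u/ and /a/, so it spirantizes to the fricative [s]. /hondoleunbutaox/ → hondoleunbusaox.
Rule 4 (final a-epenthesis): the form ends in the consonant /x/, so [a] is inserted word-finally. /hondoleunbusaox/ → hondoleunbusaoxa.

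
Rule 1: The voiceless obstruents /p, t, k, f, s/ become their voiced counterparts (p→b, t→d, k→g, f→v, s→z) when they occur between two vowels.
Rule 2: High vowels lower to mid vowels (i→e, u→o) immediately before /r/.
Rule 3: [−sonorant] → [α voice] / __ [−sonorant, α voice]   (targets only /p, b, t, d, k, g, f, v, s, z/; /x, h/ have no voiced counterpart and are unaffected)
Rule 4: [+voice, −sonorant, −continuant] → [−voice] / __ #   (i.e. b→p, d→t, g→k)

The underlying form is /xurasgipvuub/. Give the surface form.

xorazgibvuup

Rule 1 (intervocalic voicing): no segment meets the environment; /xurasgipvuub/ is unchanged.
Rule 2 (pre-rhotic lowering): /u/ is a high vowel immediately before /r/, so it lowers to [o]. /xurasgipvuub/ → xorasgipvuub.
Rule 3 (regressive voicing assimilation): /s/ precedes the voiced obstruent /g/, so it voices to [z] by assimilation. /p/ precedes the voiced obstruent /v/, so it voices to [b] by assimilation. /xorasgipvuub/ → xorazgibvuub.
Rule 4 (final devoicing): /b/ is a voiced stop in word-final position, so it devoices to [p]. /xorazgibvuub/ → xorazgibvuup.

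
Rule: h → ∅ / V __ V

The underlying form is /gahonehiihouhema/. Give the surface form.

gaoneiiouema

/h/ occurs between vowels /a/ and /o/, so it deletes.
/h/ occurs between vowels /e/ and /i/, so it deletes.
/h/ occurs between vowels /i/ and /o/, so it deletes.
/h/ occurs between vowels /u/ and /e/, so it deletes.
Surface form: [gaoneiiouema].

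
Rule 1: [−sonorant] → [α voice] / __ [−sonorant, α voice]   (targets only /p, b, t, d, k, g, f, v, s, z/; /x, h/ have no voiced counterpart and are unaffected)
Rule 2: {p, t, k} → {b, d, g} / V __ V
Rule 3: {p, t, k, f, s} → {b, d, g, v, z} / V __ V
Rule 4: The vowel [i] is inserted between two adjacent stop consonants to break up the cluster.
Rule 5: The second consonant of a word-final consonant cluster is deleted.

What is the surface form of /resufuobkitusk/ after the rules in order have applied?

Rule 1 (regressive voicing assimilation): /b/ precedes the voiceless obstruent /k/, so it devoices to [p] by assimilation. /resufuobkitusk/ → resufuopkitusk.
Rule 2 (intervocalic voicing): /t/ is a voiceless stop between vowels /i/ and /u/, so it voices to [d]. /resufuopkitusk/ → resufuopkidusk.
Rule 3 (intervocalic voicing): /s/ is a voiceless obstruent between vowels /e/ and /u/, so it voices to [z]. /f/ is a voiceless obstruent between vowels /u/ and /u/, so it voices to [v]. /resufuopkidusk/ → rezuvuopkidusk.
Rule 4 (stop-cluster i-epenthesis): /p/ and /k/ form a stop–stop cluster, so [i] is inserted between them. /rezuvuopkidusk/ → rezuvuopikidusk.
Rule 5 (final cluster simplification): /k/ is the second consonant of a word-final cluster /sk/, so it deletes. /rezuvuopikidusk/ → rezuvuopikidus.

rezuvuopikidus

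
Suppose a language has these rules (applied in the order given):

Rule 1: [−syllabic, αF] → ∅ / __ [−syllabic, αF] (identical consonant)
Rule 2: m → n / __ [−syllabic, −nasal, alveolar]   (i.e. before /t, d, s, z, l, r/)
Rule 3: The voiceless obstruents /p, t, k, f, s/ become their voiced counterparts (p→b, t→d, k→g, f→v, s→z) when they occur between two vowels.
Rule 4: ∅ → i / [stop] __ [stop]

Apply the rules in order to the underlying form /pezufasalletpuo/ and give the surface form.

Rule 1 (degemination): /ll/ is a geminate; the first /l/ deletes. /pezufasalletpuo/ → pezufasaletpuo.
Rule 2 (nasal place assimilation): no segment meets the environment; /pezufasaletpuo/ is unchanged.
Rule 3 (intervocalic voicing): /f/ is a voiceless obstruent between vowels /u/ and /a/, so it voices to [v]. /s/ is a voiceless obstruent between vowels /a/ and /a/, so it voices to [z]. /pezufasaletpuo/ → pezuvazaletpuo.
Rule 4 (stop-cluster i-epenthesis): /t/ and /p/ form a stop–stop cluster, so [i] is inserted between them. /pezuvazaletpuo/ → pezuvazaletipuo.

pezuvazaletipuo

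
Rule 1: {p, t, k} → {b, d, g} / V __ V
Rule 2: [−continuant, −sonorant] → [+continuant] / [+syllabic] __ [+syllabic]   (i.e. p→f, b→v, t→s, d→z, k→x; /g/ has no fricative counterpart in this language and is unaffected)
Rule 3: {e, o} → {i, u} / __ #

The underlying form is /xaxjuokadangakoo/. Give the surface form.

Rule 1 (intervocalic voicing): /k/ is a voiceless stop between vowels /o/ and /a/, so it voices to [g]. /k/ is a voiceless stop between vowels /a/ and /o/, so it voices to [g]. /xaxjuokadangakoo/ → xaxjuogadangagoo.
Rule 2 (intervocalic spirantization): /d/ is a stop between vowels /a/ and /a/, so it spirantizes to the fricative [z]. /xaxjuogadangagoo/ → xaxjuogazangagoo.
Rule 3 (final vowel raising): /o/ is a mid vowel in word-final position, so it raises to [u]. /xaxjuogazangagoo/ → xaxjuogazangagou.

xaxjuogazangagou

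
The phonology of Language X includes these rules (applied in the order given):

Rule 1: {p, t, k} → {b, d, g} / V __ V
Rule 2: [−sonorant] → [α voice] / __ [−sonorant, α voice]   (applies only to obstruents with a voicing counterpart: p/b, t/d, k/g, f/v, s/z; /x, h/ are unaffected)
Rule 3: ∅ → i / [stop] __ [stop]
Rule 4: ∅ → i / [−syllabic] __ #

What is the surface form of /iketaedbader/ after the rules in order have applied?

Rule 1 (intervocalic voicing): /k/ is a voiceless stop between vowels /i/ and /e/, so it voices to [g]. /t/ is a voiceless stop between vowels /e/ and /a/, so it voices to [d]. /iketaedbader/ → igedaedbader.
Rule 2 (regressive voicing assimilation): no segment meets the environment; /igedaedbader/ is unchanged.
Rule 3 (stop-cluster i-epenthesis): /d/ and /b/ form a stop–stop cluster, so [i] is inserted between them. /igedaedbader/ → igedaedibader.
Rule 4 (final i-epenthesis): the form ends in the consonant /r/, so [i] is inserted word-finally. /igedaedibader/ → igedaedibaderi.

igedaedibaderi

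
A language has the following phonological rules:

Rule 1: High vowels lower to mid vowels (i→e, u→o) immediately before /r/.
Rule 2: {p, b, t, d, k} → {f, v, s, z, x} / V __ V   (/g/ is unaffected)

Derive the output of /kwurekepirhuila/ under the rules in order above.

kworexeferhuila

Rule 1 (pre-rhotic lowering): /u/ is a high vowel immediately before /r/, so it lowers to [o]. /i/ is a high vowel immediately before /r/, so it lowers to [e]. /kwurekepirhuila/ → kworekeperhuila.
Rule 2 (intervocalic spirantization): /k/ is a stop between vowels /e/ and /e/, so it spirantizes to the fricative [x]. /p/ is a stop between vowels /e/ and /e/, so it spirantizes to the fricative [f]. /kworekeperhuila/ → kworexeferhuila.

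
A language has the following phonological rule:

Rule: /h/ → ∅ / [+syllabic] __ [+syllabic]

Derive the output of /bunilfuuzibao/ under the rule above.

No segment of /bunilfuuzibao/ meets the structural description of the rule, so the form surfaces unchanged.

bunilfuuzibao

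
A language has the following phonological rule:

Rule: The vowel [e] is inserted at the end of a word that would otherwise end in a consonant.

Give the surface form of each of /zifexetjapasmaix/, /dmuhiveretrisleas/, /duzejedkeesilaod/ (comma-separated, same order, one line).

/zifexetjapasmaix/: the form ends in the consonant /x/, so [e] is inserted word-finally. → [zifexetjapasmaixe].
/dmuhiveretrisleas/: the form ends in the consonant /s/, so [e] is inserted word-finally. → [dmuhiveretrislease].
/duzejedkeesilaod/: the form ends in the consonant /d/, so [e] is inserted word-finally. → [duzejedkeesilaode].

zifexetjapasmaixe, dmuhiveretrislease, duzejedkeesilaode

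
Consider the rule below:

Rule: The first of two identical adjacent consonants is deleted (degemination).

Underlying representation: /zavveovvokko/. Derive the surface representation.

zaveovoko

/vv/ is a geminate; the first /v/ deletes.
/vv/ is a geminate; the first /v/ deletes.
/kk/ is a geminate; the first /k/ deletes.
Surface form: [zaveovoko].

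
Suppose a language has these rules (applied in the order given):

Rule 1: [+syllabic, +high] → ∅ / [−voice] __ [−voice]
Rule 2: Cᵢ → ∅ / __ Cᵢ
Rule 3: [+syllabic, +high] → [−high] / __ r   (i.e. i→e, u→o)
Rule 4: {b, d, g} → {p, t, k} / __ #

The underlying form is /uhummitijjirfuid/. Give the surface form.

Rule 1 (high vowel syncope): no segment meets the environment; /uhummitijjirfuid/ is unchanged.
Rule 2 (degemination): /mm/ is a geminate; the first /m/ deletes. /jj/ is a geminate; the first /j/ deletes. /uhummitijjirfuid/ → uhumitijirfuid.
Rule 3 (pre-rhotic lowering): /i/ is a high vowel immediately before /r/, so it lowers to [e]. /uhumitijirfuid/ → uhumitijerfuid.
Rule 4 (final devoicing): /d/ is a voiced stop in word-final position, so it devoices to [t]. /uhumitijerfuid/ → uhumitijerfuit.

uhumitijerfuit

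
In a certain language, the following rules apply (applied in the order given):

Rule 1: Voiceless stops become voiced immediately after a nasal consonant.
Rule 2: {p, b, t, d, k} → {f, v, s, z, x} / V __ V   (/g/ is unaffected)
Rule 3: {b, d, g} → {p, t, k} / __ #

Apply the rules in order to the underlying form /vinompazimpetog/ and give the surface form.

vinombazimbesok

Rule 1 (post-nasal voicing): /p/ is a voiceless stop immediately after the nasal /m/, so it voices to [b]. /p/ is a voiceless stop immediately after the nasal /m/, so it voices to [b]. /vinompazimpetog/ → vinombazimbetog.
Rule 2 (intervocalic spirantization): /t/ is a stop between vowels /e/ and /o/, so it spirantizes to the fricative [s]. /vinombazimbetog/ → vinombazimbesog.
Rule 3 (final devoicing): /g/ is a voiced stop in word-final position, so it devoices to [k]. /vinombazimbesog/ → vinombazimbesok.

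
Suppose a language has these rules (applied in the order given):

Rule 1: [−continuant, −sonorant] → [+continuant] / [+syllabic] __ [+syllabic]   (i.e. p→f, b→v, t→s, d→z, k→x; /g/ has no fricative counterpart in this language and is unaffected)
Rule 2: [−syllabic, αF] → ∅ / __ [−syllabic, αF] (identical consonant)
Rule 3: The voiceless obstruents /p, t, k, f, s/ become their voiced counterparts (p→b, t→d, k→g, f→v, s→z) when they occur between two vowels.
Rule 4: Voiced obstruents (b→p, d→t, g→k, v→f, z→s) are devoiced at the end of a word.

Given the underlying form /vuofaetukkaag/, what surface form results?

vuovaezugaak

Rule 1 (intervocalic spirantization): /t/ is a stop between vowels /e/ and /u/, so it spirantizes to the fricative [s]. /vuofaetukkaag/ → vuofaesukkaag.
Rule 2 (degemination): /kk/ is a geminate; the first /k/ deletes. /vuofaesukkaag/ → vuofaesukaag.
Rule 3 (intervocalic voicing): /f/ is a voiceless obstruent between vowels /o/ and /a/, so it voices to [v]. /s/ is a voiceless obstruent between vowels /e/ and /u/, so it voices to [z]. /k/ is a voiceless obstruent between vowels /u/ and /a/, so it voices to [g]. /vuofaesukaag/ → vuovaezugaag.
Rule 4 (final devoicing): /g/ is a voiced obstruent in word-final position, so it devoices to [k]. /vuovaezugaag/ → vuovaezugaak.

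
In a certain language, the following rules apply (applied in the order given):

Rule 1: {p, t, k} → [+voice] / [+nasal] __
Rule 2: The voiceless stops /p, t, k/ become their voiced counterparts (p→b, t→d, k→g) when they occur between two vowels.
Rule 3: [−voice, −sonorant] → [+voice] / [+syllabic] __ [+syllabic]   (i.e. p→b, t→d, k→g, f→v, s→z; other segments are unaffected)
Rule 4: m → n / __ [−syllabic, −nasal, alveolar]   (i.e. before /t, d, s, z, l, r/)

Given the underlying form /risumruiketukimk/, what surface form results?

Rule 1 (post-nasal voicing): /k/ is a voiceless stop immediately after the nasal /m/, so it voices to [g]. /risumruiketukimk/ → risumruiketukimg.
Rule 2 (intervocalic voicing): /k/ is a voiceless stop between vowels /i/ and /e/, so it voices to [g]. /t/ is a voiceless stop between vowels /e/ and /u/, so it voices to [d]. /k/ is a voiceless stop between vowels /u/ and /i/, so it voices to [g]. /risumruiketukimg/ → risumruigedugimg.
Rule 3 (intervocalic voicing): /s/ is a voiceless obstruent between vowels /i/ and /u/, so it voices to [z]. /risumruigedugimg/ → rizumruigedugimg.
Rule 4 (nasal place assimilation): /m/ precedes the alveolar consonant /r/, so it assimilates in place to [n]. /rizumruigedugimg/ → rizunruigedugimg.

rizunruigedugimg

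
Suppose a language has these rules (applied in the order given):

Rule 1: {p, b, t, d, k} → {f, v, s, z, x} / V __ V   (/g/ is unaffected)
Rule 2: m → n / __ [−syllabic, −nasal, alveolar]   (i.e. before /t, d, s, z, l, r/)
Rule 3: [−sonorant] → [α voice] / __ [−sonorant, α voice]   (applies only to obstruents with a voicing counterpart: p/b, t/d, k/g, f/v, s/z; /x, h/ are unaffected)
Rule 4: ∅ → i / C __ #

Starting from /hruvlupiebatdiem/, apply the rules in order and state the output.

hruvlufievaddiemi

Rule 1 (intervocalic spirantization): /p/ is a stop between vowels /u/ and /i/, so it spirantizes to the fricative [f]. /b/ is a stop between vowels /e/ and /a/, so it spirantizes to the fricative [v]. /hruvlupiebatdiem/ → hruvlufievatdiem.
Rule 2 (nasal place assimilation): no segment meets the environment; /hruvlufievatdiem/ is unchanged.
Rule 3 (regressive voicing assimilation): /t/ precedes the voiced obstruent /d/, so it voices to [d] by assimilation. /hruvlufievatdiem/ → hruvlufievaddiem.
Rule 4 (final i-epenthesis): the form ends in the consonant /m/, so [i] is inserted word-finally. /hruvlufievaddiem/ → hruvlufievaddiemi.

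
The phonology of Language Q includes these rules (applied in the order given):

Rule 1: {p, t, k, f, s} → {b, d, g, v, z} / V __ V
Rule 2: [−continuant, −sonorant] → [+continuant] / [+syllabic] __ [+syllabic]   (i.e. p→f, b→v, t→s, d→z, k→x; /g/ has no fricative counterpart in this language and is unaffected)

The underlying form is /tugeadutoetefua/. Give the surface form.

Rule 1 (intervocalic voicing): /t/ is a voiceless obstruent between vowels /u/ and /o/, so it voices to [d]. /t/ is a voiceless obstruent between vowels /e/ and /e/, so it voices to [d]. /f/ is a voiceless obstruent between vowels /e/ and /u/, so it voices to [v]. /tugeadutoetefua/ → tugeadudoedevua.
Rule 2 (intervocalic spirantization): /d/ is a stop between vowels /a/ and /u/, so it spirantizes to the fricative [z]. /d/ is a stop between vowels /u/ and /o/, so it spirantizes to the fricative [z]. /d/ is a stop between vowels /e/ and /e/, so it spirantizes to the fricative [z]. /tugeadudoedevua/ → tugeazuzoezevua.

tugeazuzoezevua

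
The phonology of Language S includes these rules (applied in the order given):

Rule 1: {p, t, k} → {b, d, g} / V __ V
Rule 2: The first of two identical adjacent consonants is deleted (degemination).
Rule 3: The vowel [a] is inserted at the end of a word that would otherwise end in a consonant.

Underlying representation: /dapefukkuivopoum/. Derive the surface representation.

dabefukuivobouma

Rule 1 (intervocalic voicing): /p/ is a voiceless stop between vowels /a/ and /e/, so it voices to [b]. /p/ is a voiceless stop between vowels /o/ and /o/, so it voices to [b]. /dapefukkuivopoum/ → dabefukkuivoboum.
Rule 2 (degemination): /kk/ is a geminate; the first /k/ deletes. /dabefukkuivoboum/ → dabefukuivoboum.
Rule 3 (final a-epenthesis): the form ends in the consonant /m/, so [a] is inserted word-finally. /dabefukuivoboum/ → dabefukuivobouma.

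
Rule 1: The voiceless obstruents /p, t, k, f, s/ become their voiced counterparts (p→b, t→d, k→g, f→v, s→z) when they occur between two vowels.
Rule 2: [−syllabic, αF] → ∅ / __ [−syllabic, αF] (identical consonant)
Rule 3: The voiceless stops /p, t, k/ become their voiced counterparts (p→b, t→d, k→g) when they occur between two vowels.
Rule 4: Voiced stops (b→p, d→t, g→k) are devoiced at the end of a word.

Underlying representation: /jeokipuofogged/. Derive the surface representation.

Rule 1 (intervocalic voicing): /k/ is a voiceless obstruent between vowels /o/ and /i/, so it voices to [g]. /p/ is a voiceless obstruent between vowels /i/ and /u/, so it voices to [b]. /f/ is a voiceless obstruent between vowels /o/ and /o/, so it voices to [v]. /jeokipuofogged/ → jeogibuovogged.
Rule 2 (degemination): /gg/ is a geminate; the first /g/ deletes. /jeogibuovogged/ → jeogibuovoged.
Rule 3 (intervocalic voicing): no segment meets the environment; /jeogibuovoged/ is unchanged.
Rule 4 (final devoicing): /d/ is a voiced stop in word-final position, so it devoices to [t]. /jeogibuovoged/ → jeogibuovoget.

jeogibuovoget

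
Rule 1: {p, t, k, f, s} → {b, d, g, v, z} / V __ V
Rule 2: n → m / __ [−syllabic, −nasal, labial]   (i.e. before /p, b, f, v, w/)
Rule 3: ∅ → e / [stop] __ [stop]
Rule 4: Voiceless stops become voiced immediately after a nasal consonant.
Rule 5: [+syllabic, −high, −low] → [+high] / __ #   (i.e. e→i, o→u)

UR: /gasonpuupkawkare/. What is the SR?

Rule 1 (intervocalic voicing): /s/ is a voiceless obstruent between vowels /a/ and /o/, so it voices to [z]. /gasonpuupkawkare/ → gazonpuupkawkare.
Rule 2 (nasal place assimilation): /n/ precedes the labial consonant /p/, so it assimilates in place to [m]. /gazonpuupkawkare/ → gazompuupkawkare.
Rule 3 (stop-cluster e-epenthesis): /p/ and /k/ form a stop–stop cluster, so [e] is inserted between them. /gazompuupkawkare/ → gazompuupekawkare.
Rule 4 (post-nasal voicing): /p/ is a voiceless stop immediately after the nasal /m/, so it voices to [b]. /gazompuupekawkare/ → gazombuupekawkare.
Rule 5 (final vowel raising): /e/ is a mid vowel in word-final position, so it raises to [i]. /gazombuupekawkare/ → gazombuupekawkari.

gazombuupekawkari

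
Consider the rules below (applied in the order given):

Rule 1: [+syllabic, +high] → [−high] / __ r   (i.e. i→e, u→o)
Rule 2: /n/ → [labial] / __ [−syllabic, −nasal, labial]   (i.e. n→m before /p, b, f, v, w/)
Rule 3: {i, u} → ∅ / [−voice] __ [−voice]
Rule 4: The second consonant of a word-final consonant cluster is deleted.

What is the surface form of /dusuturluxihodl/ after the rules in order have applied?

dustorluxhod

Rule 1 (pre-rhotic lowering): /u/ is a high vowel immediately before /r/, so it lowers to [o]. /dusuturluxihodl/ → dusutorluxihodl.
Rule 2 (nasal place assimilation): no segment meets the environment; /dusutorluxihodl/ is unchanged.
Rule 3 (high vowel syncope): /u/ is a high vowel flanked by voiceless consonants /s/ and /t/, so it deletes. /i/ is a high vowel flanked by voiceless consonants /x/ and /h/, so it deletes. /dusutorluxihodl/ → dustorluxhodl.
Rule 4 (final cluster simplification): /l/ is the second consonant of a word-final cluster /dl/, so it deletes. /dustorluxhodl/ → dustorluxhod.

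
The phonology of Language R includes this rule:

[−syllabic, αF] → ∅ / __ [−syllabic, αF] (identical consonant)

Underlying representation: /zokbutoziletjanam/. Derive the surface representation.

No segment of /zokbutoziletjanam/ meets the structural description of the rule, so the form surfaces unchanged.

zokbutoziletjanam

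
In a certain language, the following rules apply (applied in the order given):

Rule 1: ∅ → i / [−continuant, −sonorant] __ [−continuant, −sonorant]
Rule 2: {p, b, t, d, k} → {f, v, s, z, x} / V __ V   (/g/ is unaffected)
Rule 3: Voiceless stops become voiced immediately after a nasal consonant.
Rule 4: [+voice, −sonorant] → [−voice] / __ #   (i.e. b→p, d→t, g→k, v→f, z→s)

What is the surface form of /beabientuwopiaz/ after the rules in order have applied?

beavienduwofias

Rule 1 (stop-cluster i-epenthesis): no segment meets the environment; /beabientuwopiaz/ is unchanged.
Rule 2 (intervocalic spirantization): /b/ is a stop between vowels /a/ and /i/, so it spirantizes to the fricative [v]. /p/ is a stop between vowels /o/ and /i/, so it spirantizes to the fricative [f]. /beabientuwopiaz/ → beavientuwofiaz.
Rule 3 (post-nasal voicing): /t/ is a voiceless stop immediately after the nasal /n/, so it voices to [d]. /beavientuwofiaz/ → beavienduwofiaz.
Rule 4 (final devoicing): /z/ is a voiced obstruent in word-final position, so it devoices to [s]. /beavienduwofiaz/ → beavienduwofias.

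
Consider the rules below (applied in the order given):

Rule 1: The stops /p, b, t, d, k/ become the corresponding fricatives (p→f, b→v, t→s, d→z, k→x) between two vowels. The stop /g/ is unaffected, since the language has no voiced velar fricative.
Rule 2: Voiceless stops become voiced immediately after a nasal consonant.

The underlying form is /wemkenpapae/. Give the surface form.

Rule 1 (intervocalic spirantization): /p/ is a stop between vowels /a/ and /a/, so it spirantizes to the fricative [f]. /wemkenpapae/ → wemkenpafae.
Rule 2 (post-nasal voicing): /k/ is a voiceless stop immediately after the nasal /m/, so it voices to [g]. /p/ is a voiceless stop immediately after the nasal /n/, so it voices to [b]. /wemkenpafae/ → wemgenbafae.

wemgenbafae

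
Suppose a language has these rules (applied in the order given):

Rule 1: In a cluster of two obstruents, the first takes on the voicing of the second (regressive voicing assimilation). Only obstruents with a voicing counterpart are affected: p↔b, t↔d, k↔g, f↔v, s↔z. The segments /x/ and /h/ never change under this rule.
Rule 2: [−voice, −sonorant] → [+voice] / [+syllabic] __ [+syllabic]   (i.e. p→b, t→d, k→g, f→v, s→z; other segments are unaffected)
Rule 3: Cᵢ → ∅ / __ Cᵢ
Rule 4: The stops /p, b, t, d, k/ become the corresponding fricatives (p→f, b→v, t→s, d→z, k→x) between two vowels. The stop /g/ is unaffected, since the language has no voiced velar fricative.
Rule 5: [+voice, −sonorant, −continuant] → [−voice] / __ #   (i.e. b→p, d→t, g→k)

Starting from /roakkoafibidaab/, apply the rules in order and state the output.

roaxoavivizaap

Rule 1 (regressive voicing assimilation): no segment meets the environment; /roakkoafibidaab/ is unchanged.
Rule 2 (intervocalic voicing): /f/ is a voiceless obstruent between vowels /a/ and /i/, so it voices to [v]. /roakkoafibidaab/ → roakkoavibidaab.
Rule 3 (degemination): /kk/ is a geminate; the first /k/ deletes. /roakkoavibidaab/ → roakoavibidaab.
Rule 4 (intervocalic spirantization): /k/ is a stop between vowels /a/ and /o/, so it spirantizes to the fricative [x]. /b/ is a stop between vowels /i/ and /i/, so it spirantizes to the fricative [v]. /d/ is a stop between vowels /i/ and /a/, so it spirantizes to the fricative [z]. /roakoavibidaab/ → roaxoavivizaab.
Rule 5 (final devoicing): /b/ is a voiced stop in word-final position, so it devoices to [p]. /roaxoavivizaab/ → roaxoavivizaap.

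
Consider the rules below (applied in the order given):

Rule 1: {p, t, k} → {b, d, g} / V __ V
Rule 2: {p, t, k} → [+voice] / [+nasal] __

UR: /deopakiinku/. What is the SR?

Rule 1 (intervocalic voicing): /p/ is a voiceless stop between vowels /o/ and /a/, so it voices to [b]. /k/ is a voiceless stop between vowels /a/ and /i/, so it voices to [g]. /deopakiinku/ → deobagiinku.
Rule 2 (post-nasal voicing): /k/ is a voiceless stop immediately after the nasal /n/, so it voices to [g]. /deobagiinku/ → deobagiingu.

deobagiingu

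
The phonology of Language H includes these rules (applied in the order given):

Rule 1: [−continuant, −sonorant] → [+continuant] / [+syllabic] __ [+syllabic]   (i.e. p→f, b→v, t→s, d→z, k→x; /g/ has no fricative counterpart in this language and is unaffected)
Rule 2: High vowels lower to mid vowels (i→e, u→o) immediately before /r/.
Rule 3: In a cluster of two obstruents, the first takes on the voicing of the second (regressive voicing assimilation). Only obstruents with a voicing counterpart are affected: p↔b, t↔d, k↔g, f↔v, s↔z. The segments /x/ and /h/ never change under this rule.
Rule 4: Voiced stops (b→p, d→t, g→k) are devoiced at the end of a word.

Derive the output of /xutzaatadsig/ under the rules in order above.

Rule 1 (intervocalic spirantization): /t/ is a stop between vowels /a/ and /a/, so it spirantizes to the fricative [s]. /xutzaatadsig/ → xutzaasadsig.
Rule 2 (pre-rhotic lowering): no segment meets the environment; /xutzaasadsig/ is unchanged.
Rule 3 (regressive voicing assimilation): /t/ precedes the voiced obstruent /z/, so it voices to [d] by assimilation. /d/ precedes the voiceless obstruent /s/, so it devoices to [t] by assimilation. /xutzaasadsig/ → xudzaasatsig.
Rule 4 (final devoicing): /g/ is a voiced stop in word-final position, so it devoices to [k]. /xudzaasatsig/ → xudzaasatsik.

xudzaasatsik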